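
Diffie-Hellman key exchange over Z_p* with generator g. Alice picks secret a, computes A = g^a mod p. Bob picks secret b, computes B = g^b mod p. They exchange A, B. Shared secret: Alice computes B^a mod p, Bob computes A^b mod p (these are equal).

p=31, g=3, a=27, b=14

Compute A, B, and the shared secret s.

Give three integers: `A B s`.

Answer: 23 10 4

Derivation:
A = 3^27 mod 31  (bits of 27 = 11011)
  bit 0 = 1: r = r^2 * 3 mod 31 = 1^2 * 3 = 1*3 = 3
  bit 1 = 1: r = r^2 * 3 mod 31 = 3^2 * 3 = 9*3 = 27
  bit 2 = 0: r = r^2 mod 31 = 27^2 = 16
  bit 3 = 1: r = r^2 * 3 mod 31 = 16^2 * 3 = 8*3 = 24
  bit 4 = 1: r = r^2 * 3 mod 31 = 24^2 * 3 = 18*3 = 23
  -> A = 23
B = 3^14 mod 31  (bits of 14 = 1110)
  bit 0 = 1: r = r^2 * 3 mod 31 = 1^2 * 3 = 1*3 = 3
  bit 1 = 1: r = r^2 * 3 mod 31 = 3^2 * 3 = 9*3 = 27
  bit 2 = 1: r = r^2 * 3 mod 31 = 27^2 * 3 = 16*3 = 17
  bit 3 = 0: r = r^2 mod 31 = 17^2 = 10
  -> B = 10
s = B^a = 10^27 mod 31  (bits of 27 = 11011)
  bit 0 = 1: r = r^2 * 10 mod 31 = 1^2 * 10 = 1*10 = 10
  bit 1 = 1: r = r^2 * 10 mod 31 = 10^2 * 10 = 7*10 = 8
  bit 2 = 0: r = r^2 mod 31 = 8^2 = 2
  bit 3 = 1: r = r^2 * 10 mod 31 = 2^2 * 10 = 4*10 = 9
  bit 4 = 1: r = r^2 * 10 mod 31 = 9^2 * 10 = 19*10 = 4
  -> s = B^a = 4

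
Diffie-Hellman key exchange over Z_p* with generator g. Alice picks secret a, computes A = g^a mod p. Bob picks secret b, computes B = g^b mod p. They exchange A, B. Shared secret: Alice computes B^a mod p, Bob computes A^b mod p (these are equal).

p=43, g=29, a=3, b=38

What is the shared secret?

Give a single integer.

Answer: 4

Derivation:
A = 29^3 mod 43  (bits of 3 = 11)
  bit 0 = 1: r = r^2 * 29 mod 43 = 1^2 * 29 = 1*29 = 29
  bit 1 = 1: r = r^2 * 29 mod 43 = 29^2 * 29 = 24*29 = 8
  -> A = 8
B = 29^38 mod 43  (bits of 38 = 100110)
  bit 0 = 1: r = r^2 * 29 mod 43 = 1^2 * 29 = 1*29 = 29
  bit 1 = 0: r = r^2 mod 43 = 29^2 = 24
  bit 2 = 0: r = r^2 mod 43 = 24^2 = 17
  bit 3 = 1: r = r^2 * 29 mod 43 = 17^2 * 29 = 31*29 = 39
  bit 4 = 1: r = r^2 * 29 mod 43 = 39^2 * 29 = 16*29 = 34
  bit 5 = 0: r = r^2 mod 43 = 34^2 = 38
  -> B = 38
s = B^a = 38^3 mod 43  (bits of 3 = 11)
  bit 0 = 1: r = r^2 * 38 mod 43 = 1^2 * 38 = 1*38 = 38
  bit 1 = 1: r = r^2 * 38 mod 43 = 38^2 * 38 = 25*38 = 4
  -> s = B^a = 4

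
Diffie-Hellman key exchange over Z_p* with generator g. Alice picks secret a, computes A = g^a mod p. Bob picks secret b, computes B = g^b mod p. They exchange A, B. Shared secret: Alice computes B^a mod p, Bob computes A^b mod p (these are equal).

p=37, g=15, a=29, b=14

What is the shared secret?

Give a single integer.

A = 15^29 mod 37  (bits of 29 = 11101)
  bit 0 = 1: r = r^2 * 15 mod 37 = 1^2 * 15 = 1*15 = 15
  bit 1 = 1: r = r^2 * 15 mod 37 = 15^2 * 15 = 3*15 = 8
  bit 2 = 1: r = r^2 * 15 mod 37 = 8^2 * 15 = 27*15 = 35
  bit 3 = 0: r = r^2 mod 37 = 35^2 = 4
  bit 4 = 1: r = r^2 * 15 mod 37 = 4^2 * 15 = 16*15 = 18
  -> A = 18
B = 15^14 mod 37  (bits of 14 = 1110)
  bit 0 = 1: r = r^2 * 15 mod 37 = 1^2 * 15 = 1*15 = 15
  bit 1 = 1: r = r^2 * 15 mod 37 = 15^2 * 15 = 3*15 = 8
  bit 2 = 1: r = r^2 * 15 mod 37 = 8^2 * 15 = 27*15 = 35
  bit 3 = 0: r = r^2 mod 37 = 35^2 = 4
  -> B = 4
s = B^a = 4^29 mod 37  (bits of 29 = 11101)
  bit 0 = 1: r = r^2 * 4 mod 37 = 1^2 * 4 = 1*4 = 4
  bit 1 = 1: r = r^2 * 4 mod 37 = 4^2 * 4 = 16*4 = 27
  bit 2 = 1: r = r^2 * 4 mod 37 = 27^2 * 4 = 26*4 = 30
  bit 3 = 0: r = r^2 mod 37 = 30^2 = 12
  bit 4 = 1: r = r^2 * 4 mod 37 = 12^2 * 4 = 33*4 = 21
  -> s = B^a = 21

Answer: 21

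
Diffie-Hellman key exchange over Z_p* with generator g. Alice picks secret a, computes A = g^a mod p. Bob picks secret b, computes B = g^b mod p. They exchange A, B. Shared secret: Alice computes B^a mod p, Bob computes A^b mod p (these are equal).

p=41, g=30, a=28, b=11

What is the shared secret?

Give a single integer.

A = 30^28 mod 41  (bits of 28 = 11100)
  bit 0 = 1: r = r^2 * 30 mod 41 = 1^2 * 30 = 1*30 = 30
  bit 1 = 1: r = r^2 * 30 mod 41 = 30^2 * 30 = 39*30 = 22
  bit 2 = 1: r = r^2 * 30 mod 41 = 22^2 * 30 = 33*30 = 6
  bit 3 = 0: r = r^2 mod 41 = 6^2 = 36
  bit 4 = 0: r = r^2 mod 41 = 36^2 = 25
  -> A = 25
B = 30^11 mod 41  (bits of 11 = 1011)
  bit 0 = 1: r = r^2 * 30 mod 41 = 1^2 * 30 = 1*30 = 30
  bit 1 = 0: r = r^2 mod 41 = 30^2 = 39
  bit 2 = 1: r = r^2 * 30 mod 41 = 39^2 * 30 = 4*30 = 38
  bit 3 = 1: r = r^2 * 30 mod 41 = 38^2 * 30 = 9*30 = 24
  -> B = 24
s = B^a = 24^28 mod 41  (bits of 28 = 11100)
  bit 0 = 1: r = r^2 * 24 mod 41 = 1^2 * 24 = 1*24 = 24
  bit 1 = 1: r = r^2 * 24 mod 41 = 24^2 * 24 = 2*24 = 7
  bit 2 = 1: r = r^2 * 24 mod 41 = 7^2 * 24 = 8*24 = 28
  bit 3 = 0: r = r^2 mod 41 = 28^2 = 5
  bit 4 = 0: r = r^2 mod 41 = 5^2 = 25
  -> s = B^a = 25

Answer: 25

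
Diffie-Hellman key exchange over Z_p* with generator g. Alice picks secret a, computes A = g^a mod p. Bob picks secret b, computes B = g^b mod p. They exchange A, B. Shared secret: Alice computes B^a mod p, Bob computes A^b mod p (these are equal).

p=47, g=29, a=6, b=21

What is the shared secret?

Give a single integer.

A = 29^6 mod 47  (bits of 6 = 110)
  bit 0 = 1: r = r^2 * 29 mod 47 = 1^2 * 29 = 1*29 = 29
  bit 1 = 1: r = r^2 * 29 mod 47 = 29^2 * 29 = 42*29 = 43
  bit 2 = 0: r = r^2 mod 47 = 43^2 = 16
  -> A = 16
B = 29^21 mod 47  (bits of 21 = 10101)
  bit 0 = 1: r = r^2 * 29 mod 47 = 1^2 * 29 = 1*29 = 29
  bit 1 = 0: r = r^2 mod 47 = 29^2 = 42
  bit 2 = 1: r = r^2 * 29 mod 47 = 42^2 * 29 = 25*29 = 20
  bit 3 = 0: r = r^2 mod 47 = 20^2 = 24
  bit 4 = 1: r = r^2 * 29 mod 47 = 24^2 * 29 = 12*29 = 19
  -> B = 19
s = B^a = 19^6 mod 47  (bits of 6 = 110)
  bit 0 = 1: r = r^2 * 19 mod 47 = 1^2 * 19 = 1*19 = 19
  bit 1 = 1: r = r^2 * 19 mod 47 = 19^2 * 19 = 32*19 = 44
  bit 2 = 0: r = r^2 mod 47 = 44^2 = 9
  -> s = B^a = 9

Answer: 9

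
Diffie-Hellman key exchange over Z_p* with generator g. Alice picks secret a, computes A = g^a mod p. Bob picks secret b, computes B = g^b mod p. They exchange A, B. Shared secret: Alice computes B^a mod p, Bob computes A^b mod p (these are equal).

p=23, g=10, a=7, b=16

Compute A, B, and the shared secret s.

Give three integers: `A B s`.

Answer: 14 4 8

Derivation:
A = 10^7 mod 23  (bits of 7 = 111)
  bit 0 = 1: r = r^2 * 10 mod 23 = 1^2 * 10 = 1*10 = 10
  bit 1 = 1: r = r^2 * 10 mod 23 = 10^2 * 10 = 8*10 = 11
  bit 2 = 1: r = r^2 * 10 mod 23 = 11^2 * 10 = 6*10 = 14
  -> A = 14
B = 10^16 mod 23  (bits of 16 = 10000)
  bit 0 = 1: r = r^2 * 10 mod 23 = 1^2 * 10 = 1*10 = 10
  bit 1 = 0: r = r^2 mod 23 = 10^2 = 8
  bit 2 = 0: r = r^2 mod 23 = 8^2 = 18
  bit 3 = 0: r = r^2 mod 23 = 18^2 = 2
  bit 4 = 0: r = r^2 mod 23 = 2^2 = 4
  -> B = 4
s = B^a = 4^7 mod 23  (bits of 7 = 111)
  bit 0 = 1: r = r^2 * 4 mod 23 = 1^2 * 4 = 1*4 = 4
  bit 1 = 1: r = r^2 * 4 mod 23 = 4^2 * 4 = 16*4 = 18
  bit 2 = 1: r = r^2 * 4 mod 23 = 18^2 * 4 = 2*4 = 8
  -> s = B^a = 8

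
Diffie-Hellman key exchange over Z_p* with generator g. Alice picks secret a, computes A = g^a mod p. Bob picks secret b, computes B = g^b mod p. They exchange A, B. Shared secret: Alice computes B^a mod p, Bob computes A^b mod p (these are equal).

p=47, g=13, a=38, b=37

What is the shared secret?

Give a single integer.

Answer: 12

Derivation:
A = 13^38 mod 47  (bits of 38 = 100110)
  bit 0 = 1: r = r^2 * 13 mod 47 = 1^2 * 13 = 1*13 = 13
  bit 1 = 0: r = r^2 mod 47 = 13^2 = 28
  bit 2 = 0: r = r^2 mod 47 = 28^2 = 32
  bit 3 = 1: r = r^2 * 13 mod 47 = 32^2 * 13 = 37*13 = 11
  bit 4 = 1: r = r^2 * 13 mod 47 = 11^2 * 13 = 27*13 = 22
  bit 5 = 0: r = r^2 mod 47 = 22^2 = 14
  -> A = 14
B = 13^37 mod 47  (bits of 37 = 100101)
  bit 0 = 1: r = r^2 * 13 mod 47 = 1^2 * 13 = 1*13 = 13
  bit 1 = 0: r = r^2 mod 47 = 13^2 = 28
  bit 2 = 0: r = r^2 mod 47 = 28^2 = 32
  bit 3 = 1: r = r^2 * 13 mod 47 = 32^2 * 13 = 37*13 = 11
  bit 4 = 0: r = r^2 mod 47 = 11^2 = 27
  bit 5 = 1: r = r^2 * 13 mod 47 = 27^2 * 13 = 24*13 = 30
  -> B = 30
s = B^a = 30^38 mod 47  (bits of 38 = 100110)
  bit 0 = 1: r = r^2 * 30 mod 47 = 1^2 * 30 = 1*30 = 30
  bit 1 = 0: r = r^2 mod 47 = 30^2 = 7
  bit 2 = 0: r = r^2 mod 47 = 7^2 = 2
  bit 3 = 1: r = r^2 * 30 mod 47 = 2^2 * 30 = 4*30 = 26
  bit 4 = 1: r = r^2 * 30 mod 47 = 26^2 * 30 = 18*30 = 23
  bit 5 = 0: r = r^2 mod 47 = 23^2 = 12
  -> s = B^a = 12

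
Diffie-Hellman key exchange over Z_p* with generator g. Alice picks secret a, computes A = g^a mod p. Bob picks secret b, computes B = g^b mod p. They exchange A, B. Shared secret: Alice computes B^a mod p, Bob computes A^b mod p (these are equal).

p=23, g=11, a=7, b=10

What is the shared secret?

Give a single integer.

Answer: 13

Derivation:
A = 11^7 mod 23  (bits of 7 = 111)
  bit 0 = 1: r = r^2 * 11 mod 23 = 1^2 * 11 = 1*11 = 11
  bit 1 = 1: r = r^2 * 11 mod 23 = 11^2 * 11 = 6*11 = 20
  bit 2 = 1: r = r^2 * 11 mod 23 = 20^2 * 11 = 9*11 = 7
  -> A = 7
B = 11^10 mod 23  (bits of 10 = 1010)
  bit 0 = 1: r = r^2 * 11 mod 23 = 1^2 * 11 = 1*11 = 11
  bit 1 = 0: r = r^2 mod 23 = 11^2 = 6
  bit 2 = 1: r = r^2 * 11 mod 23 = 6^2 * 11 = 13*11 = 5
  bit 3 = 0: r = r^2 mod 23 = 5^2 = 2
  -> B = 2
s = B^a = 2^7 mod 23  (bits of 7 = 111)
  bit 0 = 1: r = r^2 * 2 mod 23 = 1^2 * 2 = 1*2 = 2
  bit 1 = 1: r = r^2 * 2 mod 23 = 2^2 * 2 = 4*2 = 8
  bit 2 = 1: r = r^2 * 2 mod 23 = 8^2 * 2 = 18*2 = 13
  -> s = B^a = 13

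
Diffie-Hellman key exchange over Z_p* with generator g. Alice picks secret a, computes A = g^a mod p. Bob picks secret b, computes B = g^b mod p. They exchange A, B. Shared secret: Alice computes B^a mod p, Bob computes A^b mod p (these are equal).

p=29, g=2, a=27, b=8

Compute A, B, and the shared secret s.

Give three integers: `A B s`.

Answer: 15 24 23

Derivation:
A = 2^27 mod 29  (bits of 27 = 11011)
  bit 0 = 1: r = r^2 * 2 mod 29 = 1^2 * 2 = 1*2 = 2
  bit 1 = 1: r = r^2 * 2 mod 29 = 2^2 * 2 = 4*2 = 8
  bit 2 = 0: r = r^2 mod 29 = 8^2 = 6
  bit 3 = 1: r = r^2 * 2 mod 29 = 6^2 * 2 = 7*2 = 14
  bit 4 = 1: r = r^2 * 2 mod 29 = 14^2 * 2 = 22*2 = 15
  -> A = 15
B = 2^8 mod 29  (bits of 8 = 1000)
  bit 0 = 1: r = r^2 * 2 mod 29 = 1^2 * 2 = 1*2 = 2
  bit 1 = 0: r = r^2 mod 29 = 2^2 = 4
  bit 2 = 0: r = r^2 mod 29 = 4^2 = 16
  bit 3 = 0: r = r^2 mod 29 = 16^2 = 24
  -> B = 24
s = B^a = 24^27 mod 29  (bits of 27 = 11011)
  bit 0 = 1: r = r^2 * 24 mod 29 = 1^2 * 24 = 1*24 = 24
  bit 1 = 1: r = r^2 * 24 mod 29 = 24^2 * 24 = 25*24 = 20
  bit 2 = 0: r = r^2 mod 29 = 20^2 = 23
  bit 3 = 1: r = r^2 * 24 mod 29 = 23^2 * 24 = 7*24 = 23
  bit 4 = 1: r = r^2 * 24 mod 29 = 23^2 * 24 = 7*24 = 23
  -> s = B^a = 23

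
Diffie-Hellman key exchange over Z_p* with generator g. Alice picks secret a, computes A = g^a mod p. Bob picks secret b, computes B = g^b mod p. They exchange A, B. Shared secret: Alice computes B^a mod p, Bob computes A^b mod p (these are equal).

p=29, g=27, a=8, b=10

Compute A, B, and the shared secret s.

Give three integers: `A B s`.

Answer: 24 9 20

Derivation:
A = 27^8 mod 29  (bits of 8 = 1000)
  bit 0 = 1: r = r^2 * 27 mod 29 = 1^2 * 27 = 1*27 = 27
  bit 1 = 0: r = r^2 mod 29 = 27^2 = 4
  bit 2 = 0: r = r^2 mod 29 = 4^2 = 16
  bit 3 = 0: r = r^2 mod 29 = 16^2 = 24
  -> A = 24
B = 27^10 mod 29  (bits of 10 = 1010)
  bit 0 = 1: r = r^2 * 27 mod 29 = 1^2 * 27 = 1*27 = 27
  bit 1 = 0: r = r^2 mod 29 = 27^2 = 4
  bit 2 = 1: r = r^2 * 27 mod 29 = 4^2 * 27 = 16*27 = 26
  bit 3 = 0: r = r^2 mod 29 = 26^2 = 9
  -> B = 9
s = B^a = 9^8 mod 29  (bits of 8 = 1000)
  bit 0 = 1: r = r^2 * 9 mod 29 = 1^2 * 9 = 1*9 = 9
  bit 1 = 0: r = r^2 mod 29 = 9^2 = 23
  bit 2 = 0: r = r^2 mod 29 = 23^2 = 7
  bit 3 = 0: r = r^2 mod 29 = 7^2 = 20
  -> s = B^a = 20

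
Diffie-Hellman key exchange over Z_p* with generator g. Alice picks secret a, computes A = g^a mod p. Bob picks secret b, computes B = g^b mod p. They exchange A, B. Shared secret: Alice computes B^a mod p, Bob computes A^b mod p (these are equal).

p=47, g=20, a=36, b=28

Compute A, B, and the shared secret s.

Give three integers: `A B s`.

Answer: 32 42 4

Derivation:
A = 20^36 mod 47  (bits of 36 = 100100)
  bit 0 = 1: r = r^2 * 20 mod 47 = 1^2 * 20 = 1*20 = 20
  bit 1 = 0: r = r^2 mod 47 = 20^2 = 24
  bit 2 = 0: r = r^2 mod 47 = 24^2 = 12
  bit 3 = 1: r = r^2 * 20 mod 47 = 12^2 * 20 = 3*20 = 13
  bit 4 = 0: r = r^2 mod 47 = 13^2 = 28
  bit 5 = 0: r = r^2 mod 47 = 28^2 = 32
  -> A = 32
B = 20^28 mod 47  (bits of 28 = 11100)
  bit 0 = 1: r = r^2 * 20 mod 47 = 1^2 * 20 = 1*20 = 20
  bit 1 = 1: r = r^2 * 20 mod 47 = 20^2 * 20 = 24*20 = 10
  bit 2 = 1: r = r^2 * 20 mod 47 = 10^2 * 20 = 6*20 = 26
  bit 3 = 0: r = r^2 mod 47 = 26^2 = 18
  bit 4 = 0: r = r^2 mod 47 = 18^2 = 42
  -> B = 42
s = B^a = 42^36 mod 47  (bits of 36 = 100100)
  bit 0 = 1: r = r^2 * 42 mod 47 = 1^2 * 42 = 1*42 = 42
  bit 1 = 0: r = r^2 mod 47 = 42^2 = 25
  bit 2 = 0: r = r^2 mod 47 = 25^2 = 14
  bit 3 = 1: r = r^2 * 42 mod 47 = 14^2 * 42 = 8*42 = 7
  bit 4 = 0: r = r^2 mod 47 = 7^2 = 2
  bit 5 = 0: r = r^2 mod 47 = 2^2 = 4
  -> s = B^a = 4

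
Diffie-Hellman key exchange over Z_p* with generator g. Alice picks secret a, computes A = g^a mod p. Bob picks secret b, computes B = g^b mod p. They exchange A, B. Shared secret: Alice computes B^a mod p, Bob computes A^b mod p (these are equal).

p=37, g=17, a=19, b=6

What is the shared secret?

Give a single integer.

Answer: 27

Derivation:
A = 17^19 mod 37  (bits of 19 = 10011)
  bit 0 = 1: r = r^2 * 17 mod 37 = 1^2 * 17 = 1*17 = 17
  bit 1 = 0: r = r^2 mod 37 = 17^2 = 30
  bit 2 = 0: r = r^2 mod 37 = 30^2 = 12
  bit 3 = 1: r = r^2 * 17 mod 37 = 12^2 * 17 = 33*17 = 6
  bit 4 = 1: r = r^2 * 17 mod 37 = 6^2 * 17 = 36*17 = 20
  -> A = 20
B = 17^6 mod 37  (bits of 6 = 110)
  bit 0 = 1: r = r^2 * 17 mod 37 = 1^2 * 17 = 1*17 = 17
  bit 1 = 1: r = r^2 * 17 mod 37 = 17^2 * 17 = 30*17 = 29
  bit 2 = 0: r = r^2 mod 37 = 29^2 = 27
  -> B = 27
s = B^a = 27^19 mod 37  (bits of 19 = 10011)
  bit 0 = 1: r = r^2 * 27 mod 37 = 1^2 * 27 = 1*27 = 27
  bit 1 = 0: r = r^2 mod 37 = 27^2 = 26
  bit 2 = 0: r = r^2 mod 37 = 26^2 = 10
  bit 3 = 1: r = r^2 * 27 mod 37 = 10^2 * 27 = 26*27 = 36
  bit 4 = 1: r = r^2 * 27 mod 37 = 36^2 * 27 = 1*27 = 27
  -> s = B^a = 27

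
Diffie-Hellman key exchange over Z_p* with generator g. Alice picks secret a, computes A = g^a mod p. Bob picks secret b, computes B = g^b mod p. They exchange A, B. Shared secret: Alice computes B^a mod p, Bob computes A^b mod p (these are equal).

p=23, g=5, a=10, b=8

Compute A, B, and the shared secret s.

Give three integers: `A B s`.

Answer: 9 16 13

Derivation:
A = 5^10 mod 23  (bits of 10 = 1010)
  bit 0 = 1: r = r^2 * 5 mod 23 = 1^2 * 5 = 1*5 = 5
  bit 1 = 0: r = r^2 mod 23 = 5^2 = 2
  bit 2 = 1: r = r^2 * 5 mod 23 = 2^2 * 5 = 4*5 = 20
  bit 3 = 0: r = r^2 mod 23 = 20^2 = 9
  -> A = 9
B = 5^8 mod 23  (bits of 8 = 1000)
  bit 0 = 1: r = r^2 * 5 mod 23 = 1^2 * 5 = 1*5 = 5
  bit 1 = 0: r = r^2 mod 23 = 5^2 = 2
  bit 2 = 0: r = r^2 mod 23 = 2^2 = 4
  bit 3 = 0: r = r^2 mod 23 = 4^2 = 16
  -> B = 16
s = B^a = 16^10 mod 23  (bits of 10 = 1010)
  bit 0 = 1: r = r^2 * 16 mod 23 = 1^2 * 16 = 1*16 = 16
  bit 1 = 0: r = r^2 mod 23 = 16^2 = 3
  bit 2 = 1: r = r^2 * 16 mod 23 = 3^2 * 16 = 9*16 = 6
  bit 3 = 0: r = r^2 mod 23 = 6^2 = 13
  -> s = B^a = 13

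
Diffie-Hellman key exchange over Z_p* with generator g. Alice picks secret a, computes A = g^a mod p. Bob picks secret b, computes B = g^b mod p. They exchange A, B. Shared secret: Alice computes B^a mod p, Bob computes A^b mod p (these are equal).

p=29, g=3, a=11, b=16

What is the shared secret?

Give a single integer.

A = 3^11 mod 29  (bits of 11 = 1011)
  bit 0 = 1: r = r^2 * 3 mod 29 = 1^2 * 3 = 1*3 = 3
  bit 1 = 0: r = r^2 mod 29 = 3^2 = 9
  bit 2 = 1: r = r^2 * 3 mod 29 = 9^2 * 3 = 23*3 = 11
  bit 3 = 1: r = r^2 * 3 mod 29 = 11^2 * 3 = 5*3 = 15
  -> A = 15
B = 3^16 mod 29  (bits of 16 = 10000)
  bit 0 = 1: r = r^2 * 3 mod 29 = 1^2 * 3 = 1*3 = 3
  bit 1 = 0: r = r^2 mod 29 = 3^2 = 9
  bit 2 = 0: r = r^2 mod 29 = 9^2 = 23
  bit 3 = 0: r = r^2 mod 29 = 23^2 = 7
  bit 4 = 0: r = r^2 mod 29 = 7^2 = 20
  -> B = 20
s = B^a = 20^11 mod 29  (bits of 11 = 1011)
  bit 0 = 1: r = r^2 * 20 mod 29 = 1^2 * 20 = 1*20 = 20
  bit 1 = 0: r = r^2 mod 29 = 20^2 = 23
  bit 2 = 1: r = r^2 * 20 mod 29 = 23^2 * 20 = 7*20 = 24
  bit 3 = 1: r = r^2 * 20 mod 29 = 24^2 * 20 = 25*20 = 7
  -> s = B^a = 7

Answer: 7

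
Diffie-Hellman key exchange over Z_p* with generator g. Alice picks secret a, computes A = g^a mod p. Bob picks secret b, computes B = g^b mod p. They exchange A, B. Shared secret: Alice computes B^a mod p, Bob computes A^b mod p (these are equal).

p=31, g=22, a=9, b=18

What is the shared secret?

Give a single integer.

A = 22^9 mod 31  (bits of 9 = 1001)
  bit 0 = 1: r = r^2 * 22 mod 31 = 1^2 * 22 = 1*22 = 22
  bit 1 = 0: r = r^2 mod 31 = 22^2 = 19
  bit 2 = 0: r = r^2 mod 31 = 19^2 = 20
  bit 3 = 1: r = r^2 * 22 mod 31 = 20^2 * 22 = 28*22 = 27
  -> A = 27
B = 22^18 mod 31  (bits of 18 = 10010)
  bit 0 = 1: r = r^2 * 22 mod 31 = 1^2 * 22 = 1*22 = 22
  bit 1 = 0: r = r^2 mod 31 = 22^2 = 19
  bit 2 = 0: r = r^2 mod 31 = 19^2 = 20
  bit 3 = 1: r = r^2 * 22 mod 31 = 20^2 * 22 = 28*22 = 27
  bit 4 = 0: r = r^2 mod 31 = 27^2 = 16
  -> B = 16
s = B^a = 16^9 mod 31  (bits of 9 = 1001)
  bit 0 = 1: r = r^2 * 16 mod 31 = 1^2 * 16 = 1*16 = 16
  bit 1 = 0: r = r^2 mod 31 = 16^2 = 8
  bit 2 = 0: r = r^2 mod 31 = 8^2 = 2
  bit 3 = 1: r = r^2 * 16 mod 31 = 2^2 * 16 = 4*16 = 2
  -> s = B^a = 2

Answer: 2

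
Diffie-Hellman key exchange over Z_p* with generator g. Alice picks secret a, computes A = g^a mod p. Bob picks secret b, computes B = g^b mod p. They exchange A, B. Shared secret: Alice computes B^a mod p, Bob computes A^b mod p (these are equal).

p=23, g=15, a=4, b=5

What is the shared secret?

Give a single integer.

A = 15^4 mod 23  (bits of 4 = 100)
  bit 0 = 1: r = r^2 * 15 mod 23 = 1^2 * 15 = 1*15 = 15
  bit 1 = 0: r = r^2 mod 23 = 15^2 = 18
  bit 2 = 0: r = r^2 mod 23 = 18^2 = 2
  -> A = 2
B = 15^5 mod 23  (bits of 5 = 101)
  bit 0 = 1: r = r^2 * 15 mod 23 = 1^2 * 15 = 1*15 = 15
  bit 1 = 0: r = r^2 mod 23 = 15^2 = 18
  bit 2 = 1: r = r^2 * 15 mod 23 = 18^2 * 15 = 2*15 = 7
  -> B = 7
s = B^a = 7^4 mod 23  (bits of 4 = 100)
  bit 0 = 1: r = r^2 * 7 mod 23 = 1^2 * 7 = 1*7 = 7
  bit 1 = 0: r = r^2 mod 23 = 7^2 = 3
  bit 2 = 0: r = r^2 mod 23 = 3^2 = 9
  -> s = B^a = 9

Answer: 9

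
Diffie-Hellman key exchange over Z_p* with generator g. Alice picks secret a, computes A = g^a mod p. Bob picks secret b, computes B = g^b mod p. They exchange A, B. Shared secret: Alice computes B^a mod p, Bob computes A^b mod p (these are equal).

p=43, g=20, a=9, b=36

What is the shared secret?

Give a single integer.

Answer: 35

Derivation:
A = 20^9 mod 43  (bits of 9 = 1001)
  bit 0 = 1: r = r^2 * 20 mod 43 = 1^2 * 20 = 1*20 = 20
  bit 1 = 0: r = r^2 mod 43 = 20^2 = 13
  bit 2 = 0: r = r^2 mod 43 = 13^2 = 40
  bit 3 = 1: r = r^2 * 20 mod 43 = 40^2 * 20 = 9*20 = 8
  -> A = 8
B = 20^36 mod 43  (bits of 36 = 100100)
  bit 0 = 1: r = r^2 * 20 mod 43 = 1^2 * 20 = 1*20 = 20
  bit 1 = 0: r = r^2 mod 43 = 20^2 = 13
  bit 2 = 0: r = r^2 mod 43 = 13^2 = 40
  bit 3 = 1: r = r^2 * 20 mod 43 = 40^2 * 20 = 9*20 = 8
  bit 4 = 0: r = r^2 mod 43 = 8^2 = 21
  bit 5 = 0: r = r^2 mod 43 = 21^2 = 11
  -> B = 11
s = B^a = 11^9 mod 43  (bits of 9 = 1001)
  bit 0 = 1: r = r^2 * 11 mod 43 = 1^2 * 11 = 1*11 = 11
  bit 1 = 0: r = r^2 mod 43 = 11^2 = 35
  bit 2 = 0: r = r^2 mod 43 = 35^2 = 21
  bit 3 = 1: r = r^2 * 11 mod 43 = 21^2 * 11 = 11*11 = 35
  -> s = B^a = 35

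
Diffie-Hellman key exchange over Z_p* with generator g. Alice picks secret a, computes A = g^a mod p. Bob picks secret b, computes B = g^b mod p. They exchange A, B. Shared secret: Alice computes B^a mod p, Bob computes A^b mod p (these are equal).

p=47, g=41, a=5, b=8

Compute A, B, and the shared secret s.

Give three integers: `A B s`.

A = 41^5 mod 47  (bits of 5 = 101)
  bit 0 = 1: r = r^2 * 41 mod 47 = 1^2 * 41 = 1*41 = 41
  bit 1 = 0: r = r^2 mod 47 = 41^2 = 36
  bit 2 = 1: r = r^2 * 41 mod 47 = 36^2 * 41 = 27*41 = 26
  -> A = 26
B = 41^8 mod 47  (bits of 8 = 1000)
  bit 0 = 1: r = r^2 * 41 mod 47 = 1^2 * 41 = 1*41 = 41
  bit 1 = 0: r = r^2 mod 47 = 41^2 = 36
  bit 2 = 0: r = r^2 mod 47 = 36^2 = 27
  bit 3 = 0: r = r^2 mod 47 = 27^2 = 24
  -> B = 24
s = B^a = 24^5 mod 47  (bits of 5 = 101)
  bit 0 = 1: r = r^2 * 24 mod 47 = 1^2 * 24 = 1*24 = 24
  bit 1 = 0: r = r^2 mod 47 = 24^2 = 12
  bit 2 = 1: r = r^2 * 24 mod 47 = 12^2 * 24 = 3*24 = 25
  -> s = B^a = 25

Answer: 26 24 25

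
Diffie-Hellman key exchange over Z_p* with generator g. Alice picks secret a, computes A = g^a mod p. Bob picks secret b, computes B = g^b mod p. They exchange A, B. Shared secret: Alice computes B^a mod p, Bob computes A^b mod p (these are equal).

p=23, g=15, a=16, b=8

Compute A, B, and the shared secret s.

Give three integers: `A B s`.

Answer: 16 4 12

Derivation:
A = 15^16 mod 23  (bits of 16 = 10000)
  bit 0 = 1: r = r^2 * 15 mod 23 = 1^2 * 15 = 1*15 = 15
  bit 1 = 0: r = r^2 mod 23 = 15^2 = 18
  bit 2 = 0: r = r^2 mod 23 = 18^2 = 2
  bit 3 = 0: r = r^2 mod 23 = 2^2 = 4
  bit 4 = 0: r = r^2 mod 23 = 4^2 = 16
  -> A = 16
B = 15^8 mod 23  (bits of 8 = 1000)
  bit 0 = 1: r = r^2 * 15 mod 23 = 1^2 * 15 = 1*15 = 15
  bit 1 = 0: r = r^2 mod 23 = 15^2 = 18
  bit 2 = 0: r = r^2 mod 23 = 18^2 = 2
  bit 3 = 0: r = r^2 mod 23 = 2^2 = 4
  -> B = 4
s = B^a = 4^16 mod 23  (bits of 16 = 10000)
  bit 0 = 1: r = r^2 * 4 mod 23 = 1^2 * 4 = 1*4 = 4
  bit 1 = 0: r = r^2 mod 23 = 4^2 = 16
  bit 2 = 0: r = r^2 mod 23 = 16^2 = 3
  bit 3 = 0: r = r^2 mod 23 = 3^2 = 9
  bit 4 = 0: r = r^2 mod 23 = 9^2 = 12
  -> s = B^a = 12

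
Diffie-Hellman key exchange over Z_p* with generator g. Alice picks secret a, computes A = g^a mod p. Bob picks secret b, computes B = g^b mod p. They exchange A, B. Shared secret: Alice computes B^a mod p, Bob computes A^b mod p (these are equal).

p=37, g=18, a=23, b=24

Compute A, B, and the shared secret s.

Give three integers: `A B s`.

A = 18^23 mod 37  (bits of 23 = 10111)
  bit 0 = 1: r = r^2 * 18 mod 37 = 1^2 * 18 = 1*18 = 18
  bit 1 = 0: r = r^2 mod 37 = 18^2 = 28
  bit 2 = 1: r = r^2 * 18 mod 37 = 28^2 * 18 = 7*18 = 15
  bit 3 = 1: r = r^2 * 18 mod 37 = 15^2 * 18 = 3*18 = 17
  bit 4 = 1: r = r^2 * 18 mod 37 = 17^2 * 18 = 30*18 = 22
  -> A = 22
B = 18^24 mod 37  (bits of 24 = 11000)
  bit 0 = 1: r = r^2 * 18 mod 37 = 1^2 * 18 = 1*18 = 18
  bit 1 = 1: r = r^2 * 18 mod 37 = 18^2 * 18 = 28*18 = 23
  bit 2 = 0: r = r^2 mod 37 = 23^2 = 11
  bit 3 = 0: r = r^2 mod 37 = 11^2 = 10
  bit 4 = 0: r = r^2 mod 37 = 10^2 = 26
  -> B = 26
s = B^a = 26^23 mod 37  (bits of 23 = 10111)
  bit 0 = 1: r = r^2 * 26 mod 37 = 1^2 * 26 = 1*26 = 26
  bit 1 = 0: r = r^2 mod 37 = 26^2 = 10
  bit 2 = 1: r = r^2 * 26 mod 37 = 10^2 * 26 = 26*26 = 10
  bit 3 = 1: r = r^2 * 26 mod 37 = 10^2 * 26 = 26*26 = 10
  bit 4 = 1: r = r^2 * 26 mod 37 = 10^2 * 26 = 26*26 = 10
  -> s = B^a = 10

Answer: 22 26 10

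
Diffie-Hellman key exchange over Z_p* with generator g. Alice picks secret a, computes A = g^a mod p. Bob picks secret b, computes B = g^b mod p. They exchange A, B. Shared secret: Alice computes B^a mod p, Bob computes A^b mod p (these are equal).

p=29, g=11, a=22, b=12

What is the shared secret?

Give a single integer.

A = 11^22 mod 29  (bits of 22 = 10110)
  bit 0 = 1: r = r^2 * 11 mod 29 = 1^2 * 11 = 1*11 = 11
  bit 1 = 0: r = r^2 mod 29 = 11^2 = 5
  bit 2 = 1: r = r^2 * 11 mod 29 = 5^2 * 11 = 25*11 = 14
  bit 3 = 1: r = r^2 * 11 mod 29 = 14^2 * 11 = 22*11 = 10
  bit 4 = 0: r = r^2 mod 29 = 10^2 = 13
  -> A = 13
B = 11^12 mod 29  (bits of 12 = 1100)
  bit 0 = 1: r = r^2 * 11 mod 29 = 1^2 * 11 = 1*11 = 11
  bit 1 = 1: r = r^2 * 11 mod 29 = 11^2 * 11 = 5*11 = 26
  bit 2 = 0: r = r^2 mod 29 = 26^2 = 9
  bit 3 = 0: r = r^2 mod 29 = 9^2 = 23
  -> B = 23
s = B^a = 23^22 mod 29  (bits of 22 = 10110)
  bit 0 = 1: r = r^2 * 23 mod 29 = 1^2 * 23 = 1*23 = 23
  bit 1 = 0: r = r^2 mod 29 = 23^2 = 7
  bit 2 = 1: r = r^2 * 23 mod 29 = 7^2 * 23 = 20*23 = 25
  bit 3 = 1: r = r^2 * 23 mod 29 = 25^2 * 23 = 16*23 = 20
  bit 4 = 0: r = r^2 mod 29 = 20^2 = 23
  -> s = B^a = 23

Answer: 23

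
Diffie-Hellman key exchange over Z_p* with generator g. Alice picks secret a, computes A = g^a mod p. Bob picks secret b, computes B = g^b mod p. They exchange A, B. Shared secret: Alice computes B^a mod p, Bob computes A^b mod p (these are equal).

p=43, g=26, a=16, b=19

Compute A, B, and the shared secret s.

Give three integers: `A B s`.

A = 26^16 mod 43  (bits of 16 = 10000)
  bit 0 = 1: r = r^2 * 26 mod 43 = 1^2 * 26 = 1*26 = 26
  bit 1 = 0: r = r^2 mod 43 = 26^2 = 31
  bit 2 = 0: r = r^2 mod 43 = 31^2 = 15
  bit 3 = 0: r = r^2 mod 43 = 15^2 = 10
  bit 4 = 0: r = r^2 mod 43 = 10^2 = 14
  -> A = 14
B = 26^19 mod 43  (bits of 19 = 10011)
  bit 0 = 1: r = r^2 * 26 mod 43 = 1^2 * 26 = 1*26 = 26
  bit 1 = 0: r = r^2 mod 43 = 26^2 = 31
  bit 2 = 0: r = r^2 mod 43 = 31^2 = 15
  bit 3 = 1: r = r^2 * 26 mod 43 = 15^2 * 26 = 10*26 = 2
  bit 4 = 1: r = r^2 * 26 mod 43 = 2^2 * 26 = 4*26 = 18
  -> B = 18
s = B^a = 18^16 mod 43  (bits of 16 = 10000)
  bit 0 = 1: r = r^2 * 18 mod 43 = 1^2 * 18 = 1*18 = 18
  bit 1 = 0: r = r^2 mod 43 = 18^2 = 23
  bit 2 = 0: r = r^2 mod 43 = 23^2 = 13
  bit 3 = 0: r = r^2 mod 43 = 13^2 = 40
  bit 4 = 0: r = r^2 mod 43 = 40^2 = 9
  -> s = B^a = 9

Answer: 14 18 9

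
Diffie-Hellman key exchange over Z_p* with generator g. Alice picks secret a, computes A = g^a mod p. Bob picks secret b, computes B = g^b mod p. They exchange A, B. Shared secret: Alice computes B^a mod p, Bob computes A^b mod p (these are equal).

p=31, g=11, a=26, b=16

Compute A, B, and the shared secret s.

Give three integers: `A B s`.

A = 11^26 mod 31  (bits of 26 = 11010)
  bit 0 = 1: r = r^2 * 11 mod 31 = 1^2 * 11 = 1*11 = 11
  bit 1 = 1: r = r^2 * 11 mod 31 = 11^2 * 11 = 28*11 = 29
  bit 2 = 0: r = r^2 mod 31 = 29^2 = 4
  bit 3 = 1: r = r^2 * 11 mod 31 = 4^2 * 11 = 16*11 = 21
  bit 4 = 0: r = r^2 mod 31 = 21^2 = 7
  -> A = 7
B = 11^16 mod 31  (bits of 16 = 10000)
  bit 0 = 1: r = r^2 * 11 mod 31 = 1^2 * 11 = 1*11 = 11
  bit 1 = 0: r = r^2 mod 31 = 11^2 = 28
  bit 2 = 0: r = r^2 mod 31 = 28^2 = 9
  bit 3 = 0: r = r^2 mod 31 = 9^2 = 19
  bit 4 = 0: r = r^2 mod 31 = 19^2 = 20
  -> B = 20
s = B^a = 20^26 mod 31  (bits of 26 = 11010)
  bit 0 = 1: r = r^2 * 20 mod 31 = 1^2 * 20 = 1*20 = 20
  bit 1 = 1: r = r^2 * 20 mod 31 = 20^2 * 20 = 28*20 = 2
  bit 2 = 0: r = r^2 mod 31 = 2^2 = 4
  bit 3 = 1: r = r^2 * 20 mod 31 = 4^2 * 20 = 16*20 = 10
  bit 4 = 0: r = r^2 mod 31 = 10^2 = 7
  -> s = B^a = 7

Answer: 7 20 7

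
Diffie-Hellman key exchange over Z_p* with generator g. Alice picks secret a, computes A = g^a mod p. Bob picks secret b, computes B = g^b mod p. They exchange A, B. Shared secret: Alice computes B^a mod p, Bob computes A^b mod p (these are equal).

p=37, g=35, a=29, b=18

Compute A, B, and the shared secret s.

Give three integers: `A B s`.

Answer: 13 36 36

Derivation:
A = 35^29 mod 37  (bits of 29 = 11101)
  bit 0 = 1: r = r^2 * 35 mod 37 = 1^2 * 35 = 1*35 = 35
  bit 1 = 1: r = r^2 * 35 mod 37 = 35^2 * 35 = 4*35 = 29
  bit 2 = 1: r = r^2 * 35 mod 37 = 29^2 * 35 = 27*35 = 20
  bit 3 = 0: r = r^2 mod 37 = 20^2 = 30
  bit 4 = 1: r = r^2 * 35 mod 37 = 30^2 * 35 = 12*35 = 13
  -> A = 13
B = 35^18 mod 37  (bits of 18 = 10010)
  bit 0 = 1: r = r^2 * 35 mod 37 = 1^2 * 35 = 1*35 = 35
  bit 1 = 0: r = r^2 mod 37 = 35^2 = 4
  bit 2 = 0: r = r^2 mod 37 = 4^2 = 16
  bit 3 = 1: r = r^2 * 35 mod 37 = 16^2 * 35 = 34*35 = 6
  bit 4 = 0: r = r^2 mod 37 = 6^2 = 36
  -> B = 36
s = B^a = 36^29 mod 37  (bits of 29 = 11101)
  bit 0 = 1: r = r^2 * 36 mod 37 = 1^2 * 36 = 1*36 = 36
  bit 1 = 1: r = r^2 * 36 mod 37 = 36^2 * 36 = 1*36 = 36
  bit 2 = 1: r = r^2 * 36 mod 37 = 36^2 * 36 = 1*36 = 36
  bit 3 = 0: r = r^2 mod 37 = 36^2 = 1
  bit 4 = 1: r = r^2 * 36 mod 37 = 1^2 * 36 = 1*36 = 36
  -> s = B^a = 36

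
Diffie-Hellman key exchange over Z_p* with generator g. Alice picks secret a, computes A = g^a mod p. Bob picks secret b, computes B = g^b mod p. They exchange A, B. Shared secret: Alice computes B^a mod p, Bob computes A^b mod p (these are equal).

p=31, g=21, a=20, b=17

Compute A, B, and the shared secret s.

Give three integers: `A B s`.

A = 21^20 mod 31  (bits of 20 = 10100)
  bit 0 = 1: r = r^2 * 21 mod 31 = 1^2 * 21 = 1*21 = 21
  bit 1 = 0: r = r^2 mod 31 = 21^2 = 7
  bit 2 = 1: r = r^2 * 21 mod 31 = 7^2 * 21 = 18*21 = 6
  bit 3 = 0: r = r^2 mod 31 = 6^2 = 5
  bit 4 = 0: r = r^2 mod 31 = 5^2 = 25
  -> A = 25
B = 21^17 mod 31  (bits of 17 = 10001)
  bit 0 = 1: r = r^2 * 21 mod 31 = 1^2 * 21 = 1*21 = 21
  bit 1 = 0: r = r^2 mod 31 = 21^2 = 7
  bit 2 = 0: r = r^2 mod 31 = 7^2 = 18
  bit 3 = 0: r = r^2 mod 31 = 18^2 = 14
  bit 4 = 1: r = r^2 * 21 mod 31 = 14^2 * 21 = 10*21 = 24
  -> B = 24
s = B^a = 24^20 mod 31  (bits of 20 = 10100)
  bit 0 = 1: r = r^2 * 24 mod 31 = 1^2 * 24 = 1*24 = 24
  bit 1 = 0: r = r^2 mod 31 = 24^2 = 18
  bit 2 = 1: r = r^2 * 24 mod 31 = 18^2 * 24 = 14*24 = 26
  bit 3 = 0: r = r^2 mod 31 = 26^2 = 25
  bit 4 = 0: r = r^2 mod 31 = 25^2 = 5
  -> s = B^a = 5

Answer: 25 24 5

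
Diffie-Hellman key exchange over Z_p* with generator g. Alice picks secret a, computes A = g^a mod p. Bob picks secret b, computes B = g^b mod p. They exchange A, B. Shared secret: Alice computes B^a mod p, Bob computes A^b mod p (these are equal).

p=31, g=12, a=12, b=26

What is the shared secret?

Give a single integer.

A = 12^12 mod 31  (bits of 12 = 1100)
  bit 0 = 1: r = r^2 * 12 mod 31 = 1^2 * 12 = 1*12 = 12
  bit 1 = 1: r = r^2 * 12 mod 31 = 12^2 * 12 = 20*12 = 23
  bit 2 = 0: r = r^2 mod 31 = 23^2 = 2
  bit 3 = 0: r = r^2 mod 31 = 2^2 = 4
  -> A = 4
B = 12^26 mod 31  (bits of 26 = 11010)
  bit 0 = 1: r = r^2 * 12 mod 31 = 1^2 * 12 = 1*12 = 12
  bit 1 = 1: r = r^2 * 12 mod 31 = 12^2 * 12 = 20*12 = 23
  bit 2 = 0: r = r^2 mod 31 = 23^2 = 2
  bit 3 = 1: r = r^2 * 12 mod 31 = 2^2 * 12 = 4*12 = 17
  bit 4 = 0: r = r^2 mod 31 = 17^2 = 10
  -> B = 10
s = B^a = 10^12 mod 31  (bits of 12 = 1100)
  bit 0 = 1: r = r^2 * 10 mod 31 = 1^2 * 10 = 1*10 = 10
  bit 1 = 1: r = r^2 * 10 mod 31 = 10^2 * 10 = 7*10 = 8
  bit 2 = 0: r = r^2 mod 31 = 8^2 = 2
  bit 3 = 0: r = r^2 mod 31 = 2^2 = 4
  -> s = B^a = 4

Answer: 4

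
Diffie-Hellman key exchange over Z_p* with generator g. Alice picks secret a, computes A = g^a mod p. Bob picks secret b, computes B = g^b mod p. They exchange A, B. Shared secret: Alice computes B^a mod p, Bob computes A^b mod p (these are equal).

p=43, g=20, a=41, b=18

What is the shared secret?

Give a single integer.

A = 20^41 mod 43  (bits of 41 = 101001)
  bit 0 = 1: r = r^2 * 20 mod 43 = 1^2 * 20 = 1*20 = 20
  bit 1 = 0: r = r^2 mod 43 = 20^2 = 13
  bit 2 = 1: r = r^2 * 20 mod 43 = 13^2 * 20 = 40*20 = 26
  bit 3 = 0: r = r^2 mod 43 = 26^2 = 31
  bit 4 = 0: r = r^2 mod 43 = 31^2 = 15
  bit 5 = 1: r = r^2 * 20 mod 43 = 15^2 * 20 = 10*20 = 28
  -> A = 28
B = 20^18 mod 43  (bits of 18 = 10010)
  bit 0 = 1: r = r^2 * 20 mod 43 = 1^2 * 20 = 1*20 = 20
  bit 1 = 0: r = r^2 mod 43 = 20^2 = 13
  bit 2 = 0: r = r^2 mod 43 = 13^2 = 40
  bit 3 = 1: r = r^2 * 20 mod 43 = 40^2 * 20 = 9*20 = 8
  bit 4 = 0: r = r^2 mod 43 = 8^2 = 21
  -> B = 21
s = B^a = 21^41 mod 43  (bits of 41 = 101001)
  bit 0 = 1: r = r^2 * 21 mod 43 = 1^2 * 21 = 1*21 = 21
  bit 1 = 0: r = r^2 mod 43 = 21^2 = 11
  bit 2 = 1: r = r^2 * 21 mod 43 = 11^2 * 21 = 35*21 = 4
  bit 3 = 0: r = r^2 mod 43 = 4^2 = 16
  bit 4 = 0: r = r^2 mod 43 = 16^2 = 41
  bit 5 = 1: r = r^2 * 21 mod 43 = 41^2 * 21 = 4*21 = 41
  -> s = B^a = 41

Answer: 41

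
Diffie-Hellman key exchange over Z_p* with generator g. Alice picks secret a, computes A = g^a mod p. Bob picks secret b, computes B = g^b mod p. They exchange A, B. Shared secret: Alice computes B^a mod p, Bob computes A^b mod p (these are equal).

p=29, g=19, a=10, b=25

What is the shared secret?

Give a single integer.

Answer: 9

Derivation:
A = 19^10 mod 29  (bits of 10 = 1010)
  bit 0 = 1: r = r^2 * 19 mod 29 = 1^2 * 19 = 1*19 = 19
  bit 1 = 0: r = r^2 mod 29 = 19^2 = 13
  bit 2 = 1: r = r^2 * 19 mod 29 = 13^2 * 19 = 24*19 = 21
  bit 3 = 0: r = r^2 mod 29 = 21^2 = 6
  -> A = 6
B = 19^25 mod 29  (bits of 25 = 11001)
  bit 0 = 1: r = r^2 * 19 mod 29 = 1^2 * 19 = 1*19 = 19
  bit 1 = 1: r = r^2 * 19 mod 29 = 19^2 * 19 = 13*19 = 15
  bit 2 = 0: r = r^2 mod 29 = 15^2 = 22
  bit 3 = 0: r = r^2 mod 29 = 22^2 = 20
  bit 4 = 1: r = r^2 * 19 mod 29 = 20^2 * 19 = 23*19 = 2
  -> B = 2
s = B^a = 2^10 mod 29  (bits of 10 = 1010)
  bit 0 = 1: r = r^2 * 2 mod 29 = 1^2 * 2 = 1*2 = 2
  bit 1 = 0: r = r^2 mod 29 = 2^2 = 4
  bit 2 = 1: r = r^2 * 2 mod 29 = 4^2 * 2 = 16*2 = 3
  bit 3 = 0: r = r^2 mod 29 = 3^2 = 9
  -> s = B^a = 9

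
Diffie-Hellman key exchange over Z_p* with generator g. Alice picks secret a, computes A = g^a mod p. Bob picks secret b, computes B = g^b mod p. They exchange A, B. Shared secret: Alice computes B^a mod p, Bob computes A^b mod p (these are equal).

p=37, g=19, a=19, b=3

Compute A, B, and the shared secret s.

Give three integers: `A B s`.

A = 19^19 mod 37  (bits of 19 = 10011)
  bit 0 = 1: r = r^2 * 19 mod 37 = 1^2 * 19 = 1*19 = 19
  bit 1 = 0: r = r^2 mod 37 = 19^2 = 28
  bit 2 = 0: r = r^2 mod 37 = 28^2 = 7
  bit 3 = 1: r = r^2 * 19 mod 37 = 7^2 * 19 = 12*19 = 6
  bit 4 = 1: r = r^2 * 19 mod 37 = 6^2 * 19 = 36*19 = 18
  -> A = 18
B = 19^3 mod 37  (bits of 3 = 11)
  bit 0 = 1: r = r^2 * 19 mod 37 = 1^2 * 19 = 1*19 = 19
  bit 1 = 1: r = r^2 * 19 mod 37 = 19^2 * 19 = 28*19 = 14
  -> B = 14
s = B^a = 14^19 mod 37  (bits of 19 = 10011)
  bit 0 = 1: r = r^2 * 14 mod 37 = 1^2 * 14 = 1*14 = 14
  bit 1 = 0: r = r^2 mod 37 = 14^2 = 11
  bit 2 = 0: r = r^2 mod 37 = 11^2 = 10
  bit 3 = 1: r = r^2 * 14 mod 37 = 10^2 * 14 = 26*14 = 31
  bit 4 = 1: r = r^2 * 14 mod 37 = 31^2 * 14 = 36*14 = 23
  -> s = B^a = 23

Answer: 18 14 23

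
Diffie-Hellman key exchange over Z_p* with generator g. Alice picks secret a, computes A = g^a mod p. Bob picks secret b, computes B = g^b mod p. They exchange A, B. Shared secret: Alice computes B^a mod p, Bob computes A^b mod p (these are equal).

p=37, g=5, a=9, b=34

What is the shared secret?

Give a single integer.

Answer: 36

Derivation:
A = 5^9 mod 37  (bits of 9 = 1001)
  bit 0 = 1: r = r^2 * 5 mod 37 = 1^2 * 5 = 1*5 = 5
  bit 1 = 0: r = r^2 mod 37 = 5^2 = 25
  bit 2 = 0: r = r^2 mod 37 = 25^2 = 33
  bit 3 = 1: r = r^2 * 5 mod 37 = 33^2 * 5 = 16*5 = 6
  -> A = 6
B = 5^34 mod 37  (bits of 34 = 100010)
  bit 0 = 1: r = r^2 * 5 mod 37 = 1^2 * 5 = 1*5 = 5
  bit 1 = 0: r = r^2 mod 37 = 5^2 = 25
  bit 2 = 0: r = r^2 mod 37 = 25^2 = 33
  bit 3 = 0: r = r^2 mod 37 = 33^2 = 16
  bit 4 = 1: r = r^2 * 5 mod 37 = 16^2 * 5 = 34*5 = 22
  bit 5 = 0: r = r^2 mod 37 = 22^2 = 3
  -> B = 3
s = B^a = 3^9 mod 37  (bits of 9 = 1001)
  bit 0 = 1: r = r^2 * 3 mod 37 = 1^2 * 3 = 1*3 = 3
  bit 1 = 0: r = r^2 mod 37 = 3^2 = 9
  bit 2 = 0: r = r^2 mod 37 = 9^2 = 7
  bit 3 = 1: r = r^2 * 3 mod 37 = 7^2 * 3 = 12*3 = 36
  -> s = B^a = 36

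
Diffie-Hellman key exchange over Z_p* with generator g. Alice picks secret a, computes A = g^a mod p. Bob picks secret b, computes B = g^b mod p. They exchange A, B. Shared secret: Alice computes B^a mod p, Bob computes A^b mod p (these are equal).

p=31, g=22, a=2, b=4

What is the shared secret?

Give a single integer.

Answer: 28

Derivation:
A = 22^2 mod 31  (bits of 2 = 10)
  bit 0 = 1: r = r^2 * 22 mod 31 = 1^2 * 22 = 1*22 = 22
  bit 1 = 0: r = r^2 mod 31 = 22^2 = 19
  -> A = 19
B = 22^4 mod 31  (bits of 4 = 100)
  bit 0 = 1: r = r^2 * 22 mod 31 = 1^2 * 22 = 1*22 = 22
  bit 1 = 0: r = r^2 mod 31 = 22^2 = 19
  bit 2 = 0: r = r^2 mod 31 = 19^2 = 20
  -> B = 20
s = B^a = 20^2 mod 31  (bits of 2 = 10)
  bit 0 = 1: r = r^2 * 20 mod 31 = 1^2 * 20 = 1*20 = 20
  bit 1 = 0: r = r^2 mod 31 = 20^2 = 28
  -> s = B^a = 28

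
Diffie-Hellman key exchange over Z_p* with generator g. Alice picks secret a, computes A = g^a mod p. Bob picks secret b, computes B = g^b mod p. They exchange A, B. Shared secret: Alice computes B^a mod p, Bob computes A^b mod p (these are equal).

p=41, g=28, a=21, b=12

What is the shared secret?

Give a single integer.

Answer: 4

Derivation:
A = 28^21 mod 41  (bits of 21 = 10101)
  bit 0 = 1: r = r^2 * 28 mod 41 = 1^2 * 28 = 1*28 = 28
  bit 1 = 0: r = r^2 mod 41 = 28^2 = 5
  bit 2 = 1: r = r^2 * 28 mod 41 = 5^2 * 28 = 25*28 = 3
  bit 3 = 0: r = r^2 mod 41 = 3^2 = 9
  bit 4 = 1: r = r^2 * 28 mod 41 = 9^2 * 28 = 40*28 = 13
  -> A = 13
B = 28^12 mod 41  (bits of 12 = 1100)
  bit 0 = 1: r = r^2 * 28 mod 41 = 1^2 * 28 = 1*28 = 28
  bit 1 = 1: r = r^2 * 28 mod 41 = 28^2 * 28 = 5*28 = 17
  bit 2 = 0: r = r^2 mod 41 = 17^2 = 2
  bit 3 = 0: r = r^2 mod 41 = 2^2 = 4
  -> B = 4
s = B^a = 4^21 mod 41  (bits of 21 = 10101)
  bit 0 = 1: r = r^2 * 4 mod 41 = 1^2 * 4 = 1*4 = 4
  bit 1 = 0: r = r^2 mod 41 = 4^2 = 16
  bit 2 = 1: r = r^2 * 4 mod 41 = 16^2 * 4 = 10*4 = 40
  bit 3 = 0: r = r^2 mod 41 = 40^2 = 1
  bit 4 = 1: r = r^2 * 4 mod 41 = 1^2 * 4 = 1*4 = 4
  -> s = B^a = 4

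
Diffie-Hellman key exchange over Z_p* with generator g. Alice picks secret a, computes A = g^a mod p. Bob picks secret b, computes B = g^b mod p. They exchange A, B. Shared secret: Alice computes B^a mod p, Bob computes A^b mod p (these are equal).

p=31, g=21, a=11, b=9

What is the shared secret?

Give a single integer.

A = 21^11 mod 31  (bits of 11 = 1011)
  bit 0 = 1: r = r^2 * 21 mod 31 = 1^2 * 21 = 1*21 = 21
  bit 1 = 0: r = r^2 mod 31 = 21^2 = 7
  bit 2 = 1: r = r^2 * 21 mod 31 = 7^2 * 21 = 18*21 = 6
  bit 3 = 1: r = r^2 * 21 mod 31 = 6^2 * 21 = 5*21 = 12
  -> A = 12
B = 21^9 mod 31  (bits of 9 = 1001)
  bit 0 = 1: r = r^2 * 21 mod 31 = 1^2 * 21 = 1*21 = 21
  bit 1 = 0: r = r^2 mod 31 = 21^2 = 7
  bit 2 = 0: r = r^2 mod 31 = 7^2 = 18
  bit 3 = 1: r = r^2 * 21 mod 31 = 18^2 * 21 = 14*21 = 15
  -> B = 15
s = B^a = 15^11 mod 31  (bits of 11 = 1011)
  bit 0 = 1: r = r^2 * 15 mod 31 = 1^2 * 15 = 1*15 = 15
  bit 1 = 0: r = r^2 mod 31 = 15^2 = 8
  bit 2 = 1: r = r^2 * 15 mod 31 = 8^2 * 15 = 2*15 = 30
  bit 3 = 1: r = r^2 * 15 mod 31 = 30^2 * 15 = 1*15 = 15
  -> s = B^a = 15

Answer: 15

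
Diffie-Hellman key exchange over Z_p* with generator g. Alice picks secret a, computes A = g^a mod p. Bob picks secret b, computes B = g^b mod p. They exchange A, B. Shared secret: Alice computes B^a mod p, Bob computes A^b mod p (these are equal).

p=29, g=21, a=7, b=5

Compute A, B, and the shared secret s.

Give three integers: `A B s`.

A = 21^7 mod 29  (bits of 7 = 111)
  bit 0 = 1: r = r^2 * 21 mod 29 = 1^2 * 21 = 1*21 = 21
  bit 1 = 1: r = r^2 * 21 mod 29 = 21^2 * 21 = 6*21 = 10
  bit 2 = 1: r = r^2 * 21 mod 29 = 10^2 * 21 = 13*21 = 12
  -> A = 12
B = 21^5 mod 29  (bits of 5 = 101)
  bit 0 = 1: r = r^2 * 21 mod 29 = 1^2 * 21 = 1*21 = 21
  bit 1 = 0: r = r^2 mod 29 = 21^2 = 6
  bit 2 = 1: r = r^2 * 21 mod 29 = 6^2 * 21 = 7*21 = 2
  -> B = 2
s = B^a = 2^7 mod 29  (bits of 7 = 111)
  bit 0 = 1: r = r^2 * 2 mod 29 = 1^2 * 2 = 1*2 = 2
  bit 1 = 1: r = r^2 * 2 mod 29 = 2^2 * 2 = 4*2 = 8
  bit 2 = 1: r = r^2 * 2 mod 29 = 8^2 * 2 = 6*2 = 12
  -> s = B^a = 12

Answer: 12 2 12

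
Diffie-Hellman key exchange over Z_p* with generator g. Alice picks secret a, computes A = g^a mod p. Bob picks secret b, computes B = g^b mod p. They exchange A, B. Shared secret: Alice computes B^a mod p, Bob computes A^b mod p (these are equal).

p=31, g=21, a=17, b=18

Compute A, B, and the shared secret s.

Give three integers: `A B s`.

Answer: 24 8 2

Derivation:
A = 21^17 mod 31  (bits of 17 = 10001)
  bit 0 = 1: r = r^2 * 21 mod 31 = 1^2 * 21 = 1*21 = 21
  bit 1 = 0: r = r^2 mod 31 = 21^2 = 7
  bit 2 = 0: r = r^2 mod 31 = 7^2 = 18
  bit 3 = 0: r = r^2 mod 31 = 18^2 = 14
  bit 4 = 1: r = r^2 * 21 mod 31 = 14^2 * 21 = 10*21 = 24
  -> A = 24
B = 21^18 mod 31  (bits of 18 = 10010)
  bit 0 = 1: r = r^2 * 21 mod 31 = 1^2 * 21 = 1*21 = 21
  bit 1 = 0: r = r^2 mod 31 = 21^2 = 7
  bit 2 = 0: r = r^2 mod 31 = 7^2 = 18
  bit 3 = 1: r = r^2 * 21 mod 31 = 18^2 * 21 = 14*21 = 15
  bit 4 = 0: r = r^2 mod 31 = 15^2 = 8
  -> B = 8
s = B^a = 8^17 mod 31  (bits of 17 = 10001)
  bit 0 = 1: r = r^2 * 8 mod 31 = 1^2 * 8 = 1*8 = 8
  bit 1 = 0: r = r^2 mod 31 = 8^2 = 2
  bit 2 = 0: r = r^2 mod 31 = 2^2 = 4
  bit 3 = 0: r = r^2 mod 31 = 4^2 = 16
  bit 4 = 1: r = r^2 * 8 mod 31 = 16^2 * 8 = 8*8 = 2
  -> s = B^a = 2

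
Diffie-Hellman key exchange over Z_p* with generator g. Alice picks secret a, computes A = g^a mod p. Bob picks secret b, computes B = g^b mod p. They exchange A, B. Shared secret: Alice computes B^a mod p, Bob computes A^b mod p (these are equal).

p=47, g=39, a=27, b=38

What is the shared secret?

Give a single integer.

Answer: 3

Derivation:
A = 39^27 mod 47  (bits of 27 = 11011)
  bit 0 = 1: r = r^2 * 39 mod 47 = 1^2 * 39 = 1*39 = 39
  bit 1 = 1: r = r^2 * 39 mod 47 = 39^2 * 39 = 17*39 = 5
  bit 2 = 0: r = r^2 mod 47 = 5^2 = 25
  bit 3 = 1: r = r^2 * 39 mod 47 = 25^2 * 39 = 14*39 = 29
  bit 4 = 1: r = r^2 * 39 mod 47 = 29^2 * 39 = 42*39 = 40
  -> A = 40
B = 39^38 mod 47  (bits of 38 = 100110)
  bit 0 = 1: r = r^2 * 39 mod 47 = 1^2 * 39 = 1*39 = 39
  bit 1 = 0: r = r^2 mod 47 = 39^2 = 17
  bit 2 = 0: r = r^2 mod 47 = 17^2 = 7
  bit 3 = 1: r = r^2 * 39 mod 47 = 7^2 * 39 = 2*39 = 31
  bit 4 = 1: r = r^2 * 39 mod 47 = 31^2 * 39 = 21*39 = 20
  bit 5 = 0: r = r^2 mod 47 = 20^2 = 24
  -> B = 24
s = B^a = 24^27 mod 47  (bits of 27 = 11011)
  bit 0 = 1: r = r^2 * 24 mod 47 = 1^2 * 24 = 1*24 = 24
  bit 1 = 1: r = r^2 * 24 mod 47 = 24^2 * 24 = 12*24 = 6
  bit 2 = 0: r = r^2 mod 47 = 6^2 = 36
  bit 3 = 1: r = r^2 * 24 mod 47 = 36^2 * 24 = 27*24 = 37
  bit 4 = 1: r = r^2 * 24 mod 47 = 37^2 * 24 = 6*24 = 3
  -> s = B^a = 3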